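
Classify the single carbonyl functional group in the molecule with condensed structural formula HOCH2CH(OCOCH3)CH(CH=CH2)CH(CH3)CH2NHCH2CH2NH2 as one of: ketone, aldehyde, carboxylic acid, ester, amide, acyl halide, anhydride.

ester

The carbonyl is in the CH(OCOCH3) segment: pendant –OC(=O)CH3: an acyloxy group → ester.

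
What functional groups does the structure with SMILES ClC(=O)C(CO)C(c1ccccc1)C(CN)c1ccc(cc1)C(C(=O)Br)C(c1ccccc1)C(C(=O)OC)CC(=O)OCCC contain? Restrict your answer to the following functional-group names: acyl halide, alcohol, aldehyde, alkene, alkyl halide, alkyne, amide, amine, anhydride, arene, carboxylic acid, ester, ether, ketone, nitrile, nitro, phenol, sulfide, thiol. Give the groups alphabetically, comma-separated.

acyl halide, alcohol, amine, arene, ester

–C(=O)Cl: carbonyl C bonded to C and to a halogen → acyl halide (not alkyl halide).
pendant –CH2OH on an sp³ backbone C → alcohol.
pendant –C6H5: benzene ring → arene.
pendant –CH2NH2: N on sp³ C, no adjacent C=O → amine.
para-disubstituted benzene ring → arene.
pendant –C(=O)X: carbonyl C bonded to C and halogen → acyl halide.
pendant –C6H5: benzene ring → arene.
pendant –COOCH3: carbonyl C bonded to C and –OCH3 → ester.
–C(=O)–O–C with C on the carbonyl side → ester.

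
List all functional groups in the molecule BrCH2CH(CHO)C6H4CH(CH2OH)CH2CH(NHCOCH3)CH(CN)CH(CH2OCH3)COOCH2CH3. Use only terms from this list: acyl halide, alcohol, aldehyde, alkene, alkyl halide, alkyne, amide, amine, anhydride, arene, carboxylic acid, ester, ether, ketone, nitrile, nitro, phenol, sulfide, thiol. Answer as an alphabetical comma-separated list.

Working along the chain:
  BrCH2: halogen on an sp³ carbon → alkyl halide.
  CH(CHO): pendant –CHO: carbonyl C bonded to C and H → aldehyde.
  C6H4: para-disubstituted benzene ring → arene.
  CH(CH2OH): pendant –CH2OH on an sp³ backbone C → alcohol.
  CH(NHCOCH3): pendant –NHC(=O)CH3: N bonded to a carbonyl → amide (not amine).
  CH(CN): pendant –C≡N: nitrile.
  CH(CH2OCH3): pendant –CH2OCH3: C–O–C linkage → ether.
  COOCH2CH3: –C(=O)OCH2CH3: carbonyl C bonded to C and to –OEt → ester.

alcohol, aldehyde, alkyl halide, amide, arene, ester, ether, nitrile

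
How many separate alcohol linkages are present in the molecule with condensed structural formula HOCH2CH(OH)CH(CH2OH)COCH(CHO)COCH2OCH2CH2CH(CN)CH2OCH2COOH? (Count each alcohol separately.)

HO– on an sp³ carbon → alcohol.
–OH on an sp³ carbon → alcohol (secondary).
pendant –CH2OH on an sp³ backbone C → alcohol.
–C(=O)– with carbon on both sides → ketone.
pendant –CHO: carbonyl C bonded to C and H → aldehyde.
–C(=O)– with carbon on both sides → ketone.
C–O–C with sp³ carbons on both sides and no adjacent C=O → ether.
pendant –C≡N: nitrile.
C–O–C with sp³ carbons on both sides and no adjacent C=O → ether.
–COOH: carbonyl C bonded to –OH and C → carboxylic acid (the –OH is not a separate alcohol).
Alcohol appears at: HOCH2, CH(OH), CH(CH2OH) → 3.

3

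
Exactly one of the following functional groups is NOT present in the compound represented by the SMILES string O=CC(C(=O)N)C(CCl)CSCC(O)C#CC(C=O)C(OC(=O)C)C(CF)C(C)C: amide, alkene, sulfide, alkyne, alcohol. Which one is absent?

alcohol: present (CH(OH) — –OH on an sp³ carbon → alcohol (secondary)).
amide: present (CH(CONH2) — pendant –CONH2: carbonyl C bonded to C and N → amide).
alkyne: present (C≡C — C≡C triple bond → alkyne).
sulfide: present (CH2SCH2 — C–S–C linkage → sulfide (thioether)).
alkene: no segment matches this pattern.

alkene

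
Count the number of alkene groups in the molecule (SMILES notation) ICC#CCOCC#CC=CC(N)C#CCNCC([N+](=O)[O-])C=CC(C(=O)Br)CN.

Taking each segment in turn:
  ICH2: halogen on an sp³ carbon → alkyl halide.
  C≡C: C≡C triple bond → alkyne.
  CH2OCH2: C–O–C with sp³ carbons on both sides and no adjacent C=O → ether.
  C≡C: C≡C triple bond → alkyne.
  CH=CH: C=C double bond → alkene.
  CH(NH2): –NH2 on an sp³ carbon with no adjacent C=O → amine.
  C≡C: C≡C triple bond → alkyne.
  CH2NHCH2: C–N–C with sp³ carbons and no adjacent C=O → amine (secondary).
  CH(NO2): –NO2 on an sp³ carbon → nitro (the N=O is not a carbonyl).
  CH=CH: C=C double bond → alkene.
  CH(COBr): pendant –C(=O)X: carbonyl C bonded to C and halogen → acyl halide.
  CH2NH2: –NH2 on an sp³ carbon with no adjacent C=O → amine.
Alkene appears at: CH=CH, CH=CH → 2.

2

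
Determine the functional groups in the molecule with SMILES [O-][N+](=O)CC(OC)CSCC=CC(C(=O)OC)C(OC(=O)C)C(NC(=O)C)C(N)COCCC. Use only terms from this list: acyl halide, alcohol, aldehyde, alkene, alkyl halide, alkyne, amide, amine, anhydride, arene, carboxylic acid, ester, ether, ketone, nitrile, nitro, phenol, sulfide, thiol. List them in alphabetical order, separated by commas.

–NO2 on carbon → nitro group.
pendant –OCH3: C–O–C with sp³ C, no adjacent C=O → ether.
C–S–C linkage → sulfide (thioether).
C=C double bond → alkene.
pendant –COOCH3: carbonyl C bonded to C and –OCH3 → ester.
pendant –OC(=O)CH3: an acyloxy group → ester.
pendant –NHC(=O)CH3: N bonded to a carbonyl → amide (not amine).
–NH2 on an sp³ carbon with no adjacent C=O → amine.
C–O–C with sp³ carbons on both sides and no adjacent C=O → ether.

alkene, amide, amine, ester, ether, nitro, sulfide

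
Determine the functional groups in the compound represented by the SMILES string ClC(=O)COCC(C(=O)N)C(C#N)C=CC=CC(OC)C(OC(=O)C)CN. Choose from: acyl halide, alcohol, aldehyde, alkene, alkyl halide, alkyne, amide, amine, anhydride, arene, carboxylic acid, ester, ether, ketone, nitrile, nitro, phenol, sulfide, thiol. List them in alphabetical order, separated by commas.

acyl halide, alkene, amide, amine, ester, ether, nitrile

Reading the structure from left to right:
  ClCO: –C(=O)Cl: carbonyl C bonded to C and to a halogen → acyl halide (not alkyl halide).
  CH2OCH2: C–O–C with sp³ carbons on both sides and no adjacent C=O → ether.
  CH(CONH2): pendant –CONH2: carbonyl C bonded to C and N → amide.
  CH(CN): pendant –C≡N: nitrile.
  CH=CH: C=C double bond → alkene.
  CH=CH: C=C double bond → alkene.
  CH(OCH3): pendant –OCH3: C–O–C with sp³ C, no adjacent C=O → ether.
  CH(OCOCH3): pendant –OC(=O)CH3: an acyloxy group → ester.
  CH2NH2: –NH2 on an sp³ carbon with no adjacent C=O → amine.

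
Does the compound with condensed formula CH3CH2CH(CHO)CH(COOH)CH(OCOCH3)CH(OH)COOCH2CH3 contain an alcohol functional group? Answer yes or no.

Taking each segment in turn:
  CH(CHO): pendant –CHO: carbonyl C bonded to C and H → aldehyde.
  CH(COOH): pendant –COOH: carbonyl C bonded to C and –OH → carboxylic acid.
  CH(OCOCH3): pendant –OC(=O)CH3: an acyloxy group → ester.
  CH(OH): –OH on an sp³ carbon → alcohol (secondary).
  COOCH2CH3: –C(=O)OCH2CH3: carbonyl C bonded to C and to –OEt → ester.
The CH(OH) segment supplies the alcohol: –OH on an sp³ carbon → alcohol (secondary).

yes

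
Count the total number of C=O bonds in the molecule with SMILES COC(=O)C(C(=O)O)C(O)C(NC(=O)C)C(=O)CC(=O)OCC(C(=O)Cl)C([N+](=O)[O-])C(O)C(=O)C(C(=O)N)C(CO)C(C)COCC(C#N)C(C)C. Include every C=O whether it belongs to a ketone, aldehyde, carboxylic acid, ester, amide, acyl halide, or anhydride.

CH3OOC: ester, 1 C=O (running total 1).
CH(COOH): carboxylic acid, 1 C=O (running total 2).
CH(NHCOCH3): amide, 1 C=O (running total 3).
CO: ketone, 1 C=O (running total 4).
CH2COOCH2: ester, 1 C=O (running total 5).
CH(COCl): acyl halide, 1 C=O (running total 6).
CO: ketone, 1 C=O (running total 7).
CH(CONH2): amide, 1 C=O (running total 8).

8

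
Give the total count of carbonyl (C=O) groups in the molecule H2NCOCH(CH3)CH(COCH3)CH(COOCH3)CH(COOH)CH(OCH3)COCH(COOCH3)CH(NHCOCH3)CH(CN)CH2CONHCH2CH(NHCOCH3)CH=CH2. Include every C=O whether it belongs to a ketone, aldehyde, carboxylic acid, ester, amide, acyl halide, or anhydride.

H2NCO: amide, 1 C=O (running total 1).
CH(COCH3): ketone, 1 C=O (running total 2).
CH(COOCH3): ester, 1 C=O (running total 3).
CH(COOH): carboxylic acid, 1 C=O (running total 4).
CO: ketone, 1 C=O (running total 5).
CH(COOCH3): ester, 1 C=O (running total 6).
CH(NHCOCH3): amide, 1 C=O (running total 7).
CH2CONHCH2: amide, 1 C=O (running total 8).
CH(NHCOCH3): amide, 1 C=O (running total 9).

9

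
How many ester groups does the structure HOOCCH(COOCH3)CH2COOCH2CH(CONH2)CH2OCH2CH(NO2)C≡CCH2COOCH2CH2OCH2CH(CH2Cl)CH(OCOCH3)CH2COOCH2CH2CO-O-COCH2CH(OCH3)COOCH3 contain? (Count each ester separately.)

–COOH: carbonyl C bonded to –OH and C → carboxylic acid (the –OH is not a separate alcohol).
pendant –COOCH3: carbonyl C bonded to C and –OCH3 → ester.
–C(=O)–O–C with C on the carbonyl side → ester.
pendant –CONH2: carbonyl C bonded to C and N → amide.
C–O–C with sp³ carbons on both sides and no adjacent C=O → ether.
–NO2 on an sp³ carbon → nitro (the N=O is not a carbonyl).
C≡C triple bond → alkyne.
–C(=O)–O–C with C on the carbonyl side → ester.
C–O–C with sp³ carbons on both sides and no adjacent C=O → ether.
pendant –CH2X: halogen on sp³ carbon → alkyl halide.
pendant –OC(=O)CH3: an acyloxy group → ester.
–C(=O)–O–C with C on the carbonyl side → ester.
two acyl groups sharing one oxygen, –C(=O)–O–C(=O)– → anhydride.
pendant –OCH3: C–O–C with sp³ C, no adjacent C=O → ether.
–C(=O)OCH3: carbonyl C bonded to C and to –OCH3 → ester (not ketone + ether).
Ester appears at: CH(COOCH3), CH2COOCH2, CH2COOCH2, CH(OCOCH3), CH2COOCH2, COOCH3 → 6.

6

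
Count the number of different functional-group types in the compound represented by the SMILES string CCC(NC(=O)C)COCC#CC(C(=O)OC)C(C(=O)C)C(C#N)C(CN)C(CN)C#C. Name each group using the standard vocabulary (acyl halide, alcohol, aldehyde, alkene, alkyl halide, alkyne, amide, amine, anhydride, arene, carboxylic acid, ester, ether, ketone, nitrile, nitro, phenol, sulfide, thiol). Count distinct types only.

7

Reading the structure from left to right:
  CH(NHCOCH3): pendant –NHC(=O)CH3: N bonded to a carbonyl → amide (not amine).
  CH2OCH2: C–O–C with sp³ carbons on both sides and no adjacent C=O → ether.
  C≡C: C≡C triple bond → alkyne.
  CH(COOCH3): pendant –COOCH3: carbonyl C bonded to C and –OCH3 → ester.
  CH(COCH3): pendant –COCH3: carbonyl C bonded to two carbons → ketone.
  CH(CN): pendant –C≡N: nitrile.
  CH(CH2NH2): pendant –CH2NH2: N on sp³ C, no adjacent C=O → amine.
  CH(CH2NH2): pendant –CH2NH2: N on sp³ C, no adjacent C=O → amine.
  C≡CH: C≡C triple bond → alkyne.
Distinct types present: alkyne, amide, amine, ester, ether, ketone, nitrile.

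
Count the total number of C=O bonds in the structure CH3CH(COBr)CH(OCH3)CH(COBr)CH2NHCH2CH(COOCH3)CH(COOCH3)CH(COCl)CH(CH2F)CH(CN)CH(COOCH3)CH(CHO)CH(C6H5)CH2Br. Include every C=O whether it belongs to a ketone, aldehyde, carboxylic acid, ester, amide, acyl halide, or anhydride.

7

CH(COBr): acyl halide, 1 C=O (running total 1).
CH(COBr): acyl halide, 1 C=O (running total 2).
CH(COOCH3): ester, 1 C=O (running total 3).
CH(COOCH3): ester, 1 C=O (running total 4).
CH(COCl): acyl halide, 1 C=O (running total 5).
CH(COOCH3): ester, 1 C=O (running total 6).
CH(CHO): aldehyde, 1 C=O (running total 7).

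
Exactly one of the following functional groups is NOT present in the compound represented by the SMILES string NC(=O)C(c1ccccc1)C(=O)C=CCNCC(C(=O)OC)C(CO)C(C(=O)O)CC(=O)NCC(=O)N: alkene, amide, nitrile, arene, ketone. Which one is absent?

arene: present (CH(C6H5) — pendant –C6H5: benzene ring → arene).
amide: present (H2NCO — –C(=O)NH2: carbonyl C bonded to C and to N → amide (the N is not a separate amine)).
ketone: present (CO — –C(=O)– with carbon on both sides → ketone).
alkene: present (CH=CH — C=C double bond → alkene).
nitrile: no segment matches this pattern.

nitrile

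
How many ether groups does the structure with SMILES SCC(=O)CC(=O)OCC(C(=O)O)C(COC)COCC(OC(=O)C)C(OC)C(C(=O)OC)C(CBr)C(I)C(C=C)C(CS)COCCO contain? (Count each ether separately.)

4

Reading the structure from left to right:
  HSCH2: –SH on an sp³ carbon → thiol.
  CO: –C(=O)– with carbon on both sides → ketone.
  CH2COOCH2: –C(=O)–O–C with C on the carbonyl side → ester.
  CH(COOH): pendant –COOH: carbonyl C bonded to C and –OH → carboxylic acid.
  CH(CH2OCH3): pendant –CH2OCH3: C–O–C linkage → ether.
  CH2OCH2: C–O–C with sp³ carbons on both sides and no adjacent C=O → ether.
  CH(OCOCH3): pendant –OC(=O)CH3: an acyloxy group → ester.
  CH(OCH3): pendant –OCH3: C–O–C with sp³ C, no adjacent C=O → ether.
  CH(COOCH3): pendant –COOCH3: carbonyl C bonded to C and –OCH3 → ester.
  CH(CH2Br): pendant –CH2X: halogen on sp³ carbon → alkyl halide.
  CH(I): halogen on an sp³ carbon → alkyl halide.
  CH(CH=CH2): pendant –CH=CH2: C=C double bond → alkene.
  CH(CH2SH): pendant –CH2SH → thiol.
  CH2OCH2: C–O–C with sp³ carbons on both sides and no adjacent C=O → ether.
  CH2OH: –OH on an sp³ carbon → alcohol.
Ether appears at: CH(CH2OCH3), CH2OCH2, CH(OCH3), CH2OCH2 → 4.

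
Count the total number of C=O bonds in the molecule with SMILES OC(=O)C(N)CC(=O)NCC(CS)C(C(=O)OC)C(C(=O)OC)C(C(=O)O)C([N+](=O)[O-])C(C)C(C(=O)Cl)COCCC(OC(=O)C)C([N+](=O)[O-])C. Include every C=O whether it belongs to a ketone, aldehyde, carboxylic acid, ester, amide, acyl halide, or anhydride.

7

HOOC: carboxylic acid, 1 C=O (running total 1).
CH2CONHCH2: amide, 1 C=O (running total 2).
CH(COOCH3): ester, 1 C=O (running total 3).
CH(COOCH3): ester, 1 C=O (running total 4).
CH(COOH): carboxylic acid, 1 C=O (running total 5).
CH(COCl): acyl halide, 1 C=O (running total 6).
CH(OCOCH3): ester, 1 C=O (running total 7).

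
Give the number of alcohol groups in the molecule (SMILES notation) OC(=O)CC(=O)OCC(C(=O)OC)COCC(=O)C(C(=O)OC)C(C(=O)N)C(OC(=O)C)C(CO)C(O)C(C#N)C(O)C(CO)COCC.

4

–COOH: carbonyl C bonded to –OH and C → carboxylic acid (the –OH is not a separate alcohol).
–C(=O)–O–C with C on the carbonyl side → ester.
pendant –COOCH3: carbonyl C bonded to C and –OCH3 → ester.
C–O–C with sp³ carbons on both sides and no adjacent C=O → ether.
–C(=O)– with carbon on both sides → ketone.
pendant –COOCH3: carbonyl C bonded to C and –OCH3 → ester.
pendant –CONH2: carbonyl C bonded to C and N → amide.
pendant –OC(=O)CH3: an acyloxy group → ester.
pendant –CH2OH on an sp³ backbone C → alcohol.
–OH on an sp³ carbon → alcohol (secondary).
pendant –C≡N: nitrile.
–OH on an sp³ carbon → alcohol (secondary).
pendant –CH2OH on an sp³ backbone C → alcohol.
C–O–C with sp³ carbons on both sides and no adjacent C=O → ether.
Alcohol appears at: CH(CH2OH), CH(OH), CH(OH), CH(CH2OH) → 4.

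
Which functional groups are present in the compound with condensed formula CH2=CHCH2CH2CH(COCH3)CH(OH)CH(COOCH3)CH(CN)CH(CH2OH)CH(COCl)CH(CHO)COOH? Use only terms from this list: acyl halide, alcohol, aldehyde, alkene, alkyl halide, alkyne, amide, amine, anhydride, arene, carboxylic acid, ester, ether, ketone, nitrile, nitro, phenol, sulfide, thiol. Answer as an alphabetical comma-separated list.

Working along the chain:
  CH2=CH: C=C double bond → alkene.
  CH(COCH3): pendant –COCH3: carbonyl C bonded to two carbons → ketone.
  CH(OH): –OH on an sp³ carbon → alcohol (secondary).
  CH(COOCH3): pendant –COOCH3: carbonyl C bonded to C and –OCH3 → ester.
  CH(CN): pendant –C≡N: nitrile.
  CH(CH2OH): pendant –CH2OH on an sp³ backbone C → alcohol.
  CH(COCl): pendant –C(=O)X: carbonyl C bonded to C and halogen → acyl halide.
  CH(CHO): pendant –CHO: carbonyl C bonded to C and H → aldehyde.
  COOH: –COOH: carbonyl C bonded to –OH and C → carboxylic acid (the –OH is not a separate alcohol).

acyl halide, alcohol, aldehyde, alkene, carboxylic acid, ester, ketone, nitrile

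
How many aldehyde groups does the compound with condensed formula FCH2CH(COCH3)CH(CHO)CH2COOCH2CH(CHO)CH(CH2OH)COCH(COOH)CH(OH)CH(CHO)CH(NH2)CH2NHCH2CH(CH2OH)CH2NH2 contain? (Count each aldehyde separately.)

3

halogen on an sp³ carbon → alkyl halide.
pendant –COCH3: carbonyl C bonded to two carbons → ketone.
pendant –CHO: carbonyl C bonded to C and H → aldehyde.
–C(=O)–O–C with C on the carbonyl side → ester.
pendant –CHO: carbonyl C bonded to C and H → aldehyde.
pendant –CH2OH on an sp³ backbone C → alcohol.
–C(=O)– with carbon on both sides → ketone.
pendant –COOH: carbonyl C bonded to C and –OH → carboxylic acid.
–OH on an sp³ carbon → alcohol (secondary).
pendant –CHO: carbonyl C bonded to C and H → aldehyde.
–NH2 on an sp³ carbon with no adjacent C=O → amine.
C–N–C with sp³ carbons and no adjacent C=O → amine (secondary).
pendant –CH2OH on an sp³ backbone C → alcohol.
–NH2 on an sp³ carbon with no adjacent C=O → amine.
Aldehyde appears at: CH(CHO), CH(CHO), CH(CHO) → 3.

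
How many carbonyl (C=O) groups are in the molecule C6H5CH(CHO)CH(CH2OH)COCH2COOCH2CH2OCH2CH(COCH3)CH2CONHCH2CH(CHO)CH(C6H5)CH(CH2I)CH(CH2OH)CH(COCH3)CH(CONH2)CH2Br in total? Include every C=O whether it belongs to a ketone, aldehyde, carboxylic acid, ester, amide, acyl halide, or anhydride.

CH(CHO): aldehyde, 1 C=O (running total 1).
CO: ketone, 1 C=O (running total 2).
CH2COOCH2: ester, 1 C=O (running total 3).
CH(COCH3): ketone, 1 C=O (running total 4).
CH2CONHCH2: amide, 1 C=O (running total 5).
CH(CHO): aldehyde, 1 C=O (running total 6).
CH(COCH3): ketone, 1 C=O (running total 7).
CH(CONH2): amide, 1 C=O (running total 8).

8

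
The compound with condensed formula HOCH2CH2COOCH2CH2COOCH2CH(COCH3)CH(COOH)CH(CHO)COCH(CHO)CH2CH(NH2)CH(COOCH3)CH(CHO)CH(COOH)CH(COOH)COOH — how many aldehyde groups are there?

Taking each segment in turn:
  HOCH2: HO– on an sp³ carbon → alcohol.
  CH2COOCH2: –C(=O)–O–C with C on the carbonyl side → ester.
  CH2COOCH2: –C(=O)–O–C with C on the carbonyl side → ester.
  CH(COCH3): pendant –COCH3: carbonyl C bonded to two carbons → ketone.
  CH(COOH): pendant –COOH: carbonyl C bonded to C and –OH → carboxylic acid.
  CH(CHO): pendant –CHO: carbonyl C bonded to C and H → aldehyde.
  CO: –C(=O)– with carbon on both sides → ketone.
  CH(CHO): pendant –CHO: carbonyl C bonded to C and H → aldehyde.
  CH(NH2): –NH2 on an sp³ carbon with no adjacent C=O → amine.
  CH(COOCH3): pendant –COOCH3: carbonyl C bonded to C and –OCH3 → ester.
  CH(CHO): pendant –CHO: carbonyl C bonded to C and H → aldehyde.
  CH(COOH): pendant –COOH: carbonyl C bonded to C and –OH → carboxylic acid.
  CH(COOH): pendant –COOH: carbonyl C bonded to C and –OH → carboxylic acid.
  COOH: –COOH: carbonyl C bonded to –OH and C → carboxylic acid (the –OH is not a separate alcohol).
Aldehyde appears at: CH(CHO), CH(CHO), CH(CHO) → 3.

3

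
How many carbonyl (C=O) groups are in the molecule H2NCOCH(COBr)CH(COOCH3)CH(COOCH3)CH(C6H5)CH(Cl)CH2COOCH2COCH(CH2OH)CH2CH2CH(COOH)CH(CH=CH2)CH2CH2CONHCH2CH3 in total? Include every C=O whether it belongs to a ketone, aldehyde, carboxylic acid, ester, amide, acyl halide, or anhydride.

H2NCO: amide, 1 C=O (running total 1).
CH(COBr): acyl halide, 1 C=O (running total 2).
CH(COOCH3): ester, 1 C=O (running total 3).
CH(COOCH3): ester, 1 C=O (running total 4).
CH2COOCH2: ester, 1 C=O (running total 5).
CO: ketone, 1 C=O (running total 6).
CH(COOH): carboxylic acid, 1 C=O (running total 7).
CH2CONHCH2: amide, 1 C=O (running total 8).

8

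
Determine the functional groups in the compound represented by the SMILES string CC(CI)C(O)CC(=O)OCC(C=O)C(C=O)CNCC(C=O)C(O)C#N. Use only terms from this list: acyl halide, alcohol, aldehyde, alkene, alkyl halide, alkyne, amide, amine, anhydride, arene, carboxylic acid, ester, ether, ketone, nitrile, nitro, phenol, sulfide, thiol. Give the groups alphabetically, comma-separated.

alcohol, aldehyde, alkyl halide, amine, ester, nitrile

pendant –CH2X: halogen on sp³ carbon → alkyl halide.
–OH on an sp³ carbon → alcohol (secondary).
–C(=O)–O–C with C on the carbonyl side → ester.
pendant –CHO: carbonyl C bonded to C and H → aldehyde.
pendant –CHO: carbonyl C bonded to C and H → aldehyde.
C–N–C with sp³ carbons and no adjacent C=O → amine (secondary).
pendant –CHO: carbonyl C bonded to C and H → aldehyde.
–OH on an sp³ carbon → alcohol (secondary).
–C≡N: carbon triple-bonded to nitrogen → nitrile.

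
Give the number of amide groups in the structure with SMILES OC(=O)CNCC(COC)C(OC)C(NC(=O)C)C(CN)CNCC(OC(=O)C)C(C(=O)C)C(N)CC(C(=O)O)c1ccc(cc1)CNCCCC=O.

Reading the structure from left to right:
  HOOC: –COOH: carbonyl C bonded to –OH and C → carboxylic acid (the –OH is not a separate alcohol).
  CH2NHCH2: C–N–C with sp³ carbons and no adjacent C=O → amine (secondary).
  CH(CH2OCH3): pendant –CH2OCH3: C–O–C linkage → ether.
  CH(OCH3): pendant –OCH3: C–O–C with sp³ C, no adjacent C=O → ether.
  CH(NHCOCH3): pendant –NHC(=O)CH3: N bonded to a carbonyl → amide (not amine).
  CH(CH2NH2): pendant –CH2NH2: N on sp³ C, no adjacent C=O → amine.
  CH2NHCH2: C–N–C with sp³ carbons and no adjacent C=O → amine (secondary).
  CH(OCOCH3): pendant –OC(=O)CH3: an acyloxy group → ester.
  CH(COCH3): pendant –COCH3: carbonyl C bonded to two carbons → ketone.
  CH(NH2): –NH2 on an sp³ carbon with no adjacent C=O → amine.
  CH(COOH): pendant –COOH: carbonyl C bonded to C and –OH → carboxylic acid.
  C6H4: para-disubstituted benzene ring → arene.
  CH2NHCH2: C–N–C with sp³ carbons and no adjacent C=O → amine (secondary).
  CHO: terminal –CHO: carbonyl C bonded to H and C → aldehyde.
Amide appears at: CH(NHCOCH3) → 1.

1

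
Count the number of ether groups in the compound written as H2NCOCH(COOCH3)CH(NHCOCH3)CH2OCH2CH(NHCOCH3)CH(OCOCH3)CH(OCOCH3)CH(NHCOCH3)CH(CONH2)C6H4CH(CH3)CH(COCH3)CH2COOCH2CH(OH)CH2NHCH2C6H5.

1

Taking each segment in turn:
  H2NCO: –C(=O)NH2: carbonyl C bonded to C and to N → amide (the N is not a separate amine).
  CH(COOCH3): pendant –COOCH3: carbonyl C bonded to C and –OCH3 → ester.
  CH(NHCOCH3): pendant –NHC(=O)CH3: N bonded to a carbonyl → amide (not amine).
  CH2OCH2: C–O–C with sp³ carbons on both sides and no adjacent C=O → ether.
  CH(NHCOCH3): pendant –NHC(=O)CH3: N bonded to a carbonyl → amide (not amine).
  CH(OCOCH3): pendant –OC(=O)CH3: an acyloxy group → ester.
  CH(OCOCH3): pendant –OC(=O)CH3: an acyloxy group → ester.
  CH(NHCOCH3): pendant –NHC(=O)CH3: N bonded to a carbonyl → amide (not amine).
  CH(CONH2): pendant –CONH2: carbonyl C bonded to C and N → amide.
  C6H4: para-disubstituted benzene ring → arene.
  CH(COCH3): pendant –COCH3: carbonyl C bonded to two carbons → ketone.
  CH2COOCH2: –C(=O)–O–C with C on the carbonyl side → ester.
  CH(OH): –OH on an sp³ carbon → alcohol (secondary).
  CH2NHCH2: C–N–C with sp³ carbons and no adjacent C=O → amine (secondary).
  C6H5: –C6H5 phenyl ring → arene.
Ether appears at: CH2OCH2 → 1.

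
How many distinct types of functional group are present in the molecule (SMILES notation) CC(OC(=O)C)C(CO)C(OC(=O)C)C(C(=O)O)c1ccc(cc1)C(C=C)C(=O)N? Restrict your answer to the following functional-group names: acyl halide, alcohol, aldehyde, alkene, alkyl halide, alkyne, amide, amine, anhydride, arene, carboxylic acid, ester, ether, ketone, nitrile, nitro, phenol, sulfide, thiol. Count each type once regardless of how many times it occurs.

Working along the chain:
  CH(OCOCH3): pendant –OC(=O)CH3: an acyloxy group → ester.
  CH(CH2OH): pendant –CH2OH on an sp³ backbone C → alcohol.
  CH(OCOCH3): pendant –OC(=O)CH3: an acyloxy group → ester.
  CH(COOH): pendant –COOH: carbonyl C bonded to C and –OH → carboxylic acid.
  C6H4: para-disubstituted benzene ring → arene.
  CH(CH=CH2): pendant –CH=CH2: C=C double bond → alkene.
  CONH2: –C(=O)NH2: carbonyl C bonded to C and to N → amide (the N is not a separate amine).
Distinct types present: alcohol, alkene, amide, arene, carboxylic acid, ester.

6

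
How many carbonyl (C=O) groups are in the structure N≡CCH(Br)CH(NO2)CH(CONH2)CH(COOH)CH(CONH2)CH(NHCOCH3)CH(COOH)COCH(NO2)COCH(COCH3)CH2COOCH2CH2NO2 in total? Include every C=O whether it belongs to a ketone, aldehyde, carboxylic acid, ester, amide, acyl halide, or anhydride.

CH(CONH2): amide, 1 C=O (running total 1).
CH(COOH): carboxylic acid, 1 C=O (running total 2).
CH(CONH2): amide, 1 C=O (running total 3).
CH(NHCOCH3): amide, 1 C=O (running total 4).
CH(COOH): carboxylic acid, 1 C=O (running total 5).
CO: ketone, 1 C=O (running total 6).
CO: ketone, 1 C=O (running total 7).
CH(COCH3): ketone, 1 C=O (running total 8).
CH2COOCH2: ester, 1 C=O (running total 9).

9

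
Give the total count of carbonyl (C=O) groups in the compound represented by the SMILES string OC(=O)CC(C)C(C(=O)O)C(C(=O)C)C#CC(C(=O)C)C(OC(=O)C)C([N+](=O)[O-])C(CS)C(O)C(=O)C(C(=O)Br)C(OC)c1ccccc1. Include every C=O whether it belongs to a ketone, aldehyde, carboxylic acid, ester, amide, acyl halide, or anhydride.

7

HOOC: carboxylic acid, 1 C=O (running total 1).
CH(COOH): carboxylic acid, 1 C=O (running total 2).
CH(COCH3): ketone, 1 C=O (running total 3).
CH(COCH3): ketone, 1 C=O (running total 4).
CH(OCOCH3): ester, 1 C=O (running total 5).
CO: ketone, 1 C=O (running total 6).
CH(COBr): acyl halide, 1 C=O (running total 7).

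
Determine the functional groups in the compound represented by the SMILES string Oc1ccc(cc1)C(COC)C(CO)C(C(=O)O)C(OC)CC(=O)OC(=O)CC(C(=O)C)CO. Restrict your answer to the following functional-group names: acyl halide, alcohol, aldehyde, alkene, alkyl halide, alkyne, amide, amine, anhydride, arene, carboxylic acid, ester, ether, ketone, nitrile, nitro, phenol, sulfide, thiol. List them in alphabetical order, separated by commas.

alcohol, anhydride, arene, carboxylic acid, ether, ketone, phenol

Reading the structure from left to right:
  HOC6H4: –OH attached directly to an aromatic ring → phenol (not alcohol); the ring itself is an arene.
  CH(CH2OCH3): pendant –CH2OCH3: C–O–C linkage → ether.
  CH(CH2OH): pendant –CH2OH on an sp³ backbone C → alcohol.
  CH(COOH): pendant –COOH: carbonyl C bonded to C and –OH → carboxylic acid.
  CH(OCH3): pendant –OCH3: C–O–C with sp³ C, no adjacent C=O → ether.
  CH2CO-O-COCH2: two acyl groups sharing one oxygen, –C(=O)–O–C(=O)– → anhydride.
  CH(COCH3): pendant –COCH3: carbonyl C bonded to two carbons → ketone.
  CH2OH: –OH on an sp³ carbon → alcohol.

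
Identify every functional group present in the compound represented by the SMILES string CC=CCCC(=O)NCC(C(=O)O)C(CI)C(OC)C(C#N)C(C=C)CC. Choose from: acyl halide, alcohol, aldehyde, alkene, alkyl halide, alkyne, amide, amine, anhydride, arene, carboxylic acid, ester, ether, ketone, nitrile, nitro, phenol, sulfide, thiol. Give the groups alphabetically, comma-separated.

alkene, alkyl halide, amide, carboxylic acid, ether, nitrile

C=C double bond → alkene.
–C(=O)–N– linkage → amide (the N is not an amine).
pendant –COOH: carbonyl C bonded to C and –OH → carboxylic acid.
pendant –CH2X: halogen on sp³ carbon → alkyl halide.
pendant –OCH3: C–O–C with sp³ C, no adjacent C=O → ether.
pendant –C≡N: nitrile.
pendant –CH=CH2: C=C double bond → alkene.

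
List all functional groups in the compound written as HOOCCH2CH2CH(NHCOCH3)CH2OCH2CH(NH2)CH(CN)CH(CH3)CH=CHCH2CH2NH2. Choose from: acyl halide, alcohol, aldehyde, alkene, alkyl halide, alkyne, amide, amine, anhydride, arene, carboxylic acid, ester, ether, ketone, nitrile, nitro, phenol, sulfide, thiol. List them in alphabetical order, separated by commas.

Working along the chain:
  HOOC: –COOH: carbonyl C bonded to –OH and C → carboxylic acid (the –OH is not a separate alcohol).
  CH(NHCOCH3): pendant –NHC(=O)CH3: N bonded to a carbonyl → amide (not amine).
  CH2OCH2: C–O–C with sp³ carbons on both sides and no adjacent C=O → ether.
  CH(NH2): –NH2 on an sp³ carbon with no adjacent C=O → amine.
  CH(CN): pendant –C≡N: nitrile.
  CH=CH: C=C double bond → alkene.
  CH2NH2: –NH2 on an sp³ carbon with no adjacent C=O → amine.

alkene, amide, amine, carboxylic acid, ether, nitrile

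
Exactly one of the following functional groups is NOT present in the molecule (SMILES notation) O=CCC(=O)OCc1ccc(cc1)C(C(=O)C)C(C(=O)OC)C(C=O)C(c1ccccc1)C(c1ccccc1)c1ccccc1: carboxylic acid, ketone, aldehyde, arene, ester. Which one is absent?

arene: present (C6H4 — para-disubstituted benzene ring → arene).
ester: present (CH2COOCH2 — –C(=O)–O–C with C on the carbonyl side → ester).
ketone: present (CH(COCH3) — pendant –COCH3: carbonyl C bonded to two carbons → ketone).
aldehyde: present (OHC — terminal –CHO: carbonyl C bonded to H and C → aldehyde).
carboxylic acid: absent. In each of CH2COOCH2 and CH(COOCH3), the acyl oxygen is bonded to carbon (–O–C), not to H, so this is an ester.

carboxylic acid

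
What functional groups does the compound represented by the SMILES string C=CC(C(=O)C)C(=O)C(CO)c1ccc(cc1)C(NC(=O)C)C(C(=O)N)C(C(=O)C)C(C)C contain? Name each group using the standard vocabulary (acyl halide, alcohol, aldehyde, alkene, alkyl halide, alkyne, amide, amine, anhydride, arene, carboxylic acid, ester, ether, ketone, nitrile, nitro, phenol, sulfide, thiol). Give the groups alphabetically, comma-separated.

Taking each segment in turn:
  CH2=CH: C=C double bond → alkene.
  CH(COCH3): pendant –COCH3: carbonyl C bonded to two carbons → ketone.
  CO: –C(=O)– with carbon on both sides → ketone.
  CH(CH2OH): pendant –CH2OH on an sp³ backbone C → alcohol.
  C6H4: para-disubstituted benzene ring → arene.
  CH(NHCOCH3): pendant –NHC(=O)CH3: N bonded to a carbonyl → amide (not amine).
  CH(CONH2): pendant –CONH2: carbonyl C bonded to C and N → amide.
  CH(COCH3): pendant –COCH3: carbonyl C bonded to two carbons → ketone.

alcohol, alkene, amide, arene, ketone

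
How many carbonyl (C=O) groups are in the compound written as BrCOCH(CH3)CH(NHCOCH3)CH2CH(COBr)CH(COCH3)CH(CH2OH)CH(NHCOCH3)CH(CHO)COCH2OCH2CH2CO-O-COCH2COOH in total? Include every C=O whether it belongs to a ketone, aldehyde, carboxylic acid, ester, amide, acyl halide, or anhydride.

10

BrCO: acyl halide, 1 C=O (running total 1).
CH(NHCOCH3): amide, 1 C=O (running total 2).
CH(COBr): acyl halide, 1 C=O (running total 3).
CH(COCH3): ketone, 1 C=O (running total 4).
CH(NHCOCH3): amide, 1 C=O (running total 5).
CH(CHO): aldehyde, 1 C=O (running total 6).
CO: ketone, 1 C=O (running total 7).
CH2CO-O-COCH2: anhydride, 2 C=O (running total 9).
COOH: carboxylic acid, 1 C=O (running total 10).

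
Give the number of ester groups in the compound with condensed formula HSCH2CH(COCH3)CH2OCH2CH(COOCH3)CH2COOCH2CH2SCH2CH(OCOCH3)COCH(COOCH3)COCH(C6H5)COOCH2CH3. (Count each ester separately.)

5

Working along the chain:
  HSCH2: –SH on an sp³ carbon → thiol.
  CH(COCH3): pendant –COCH3: carbonyl C bonded to two carbons → ketone.
  CH2OCH2: C–O–C with sp³ carbons on both sides and no adjacent C=O → ether.
  CH(COOCH3): pendant –COOCH3: carbonyl C bonded to C and –OCH3 → ester.
  CH2COOCH2: –C(=O)–O–C with C on the carbonyl side → ester.
  CH2SCH2: C–S–C linkage → sulfide (thioether).
  CH(OCOCH3): pendant –OC(=O)CH3: an acyloxy group → ester.
  CO: –C(=O)– with carbon on both sides → ketone.
  CH(COOCH3): pendant –COOCH3: carbonyl C bonded to C and –OCH3 → ester.
  CO: –C(=O)– with carbon on both sides → ketone.
  CH(C6H5): pendant –C6H5: benzene ring → arene.
  COOCH2CH3: –C(=O)OCH2CH3: carbonyl C bonded to C and to –OEt → ester.
Ester appears at: CH(COOCH3), CH2COOCH2, CH(OCOCH3), CH(COOCH3), COOCH2CH3 → 5.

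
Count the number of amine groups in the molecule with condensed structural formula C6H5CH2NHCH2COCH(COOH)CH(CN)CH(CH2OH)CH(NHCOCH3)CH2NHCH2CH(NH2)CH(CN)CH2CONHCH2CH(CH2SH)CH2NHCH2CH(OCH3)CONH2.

4

Reading the structure from left to right:
  C6H5: C6H5– phenyl ring → arene.
  CH2NHCH2: C–N–C with sp³ carbons and no adjacent C=O → amine (secondary).
  CO: –C(=O)– with carbon on both sides → ketone.
  CH(COOH): pendant –COOH: carbonyl C bonded to C and –OH → carboxylic acid.
  CH(CN): pendant –C≡N: nitrile.
  CH(CH2OH): pendant –CH2OH on an sp³ backbone C → alcohol.
  CH(NHCOCH3): pendant –NHC(=O)CH3: N bonded to a carbonyl → amide (not amine).
  CH2NHCH2: C–N–C with sp³ carbons and no adjacent C=O → amine (secondary).
  CH(NH2): –NH2 on an sp³ carbon with no adjacent C=O → amine.
  CH(CN): pendant –C≡N: nitrile.
  CH2CONHCH2: –C(=O)–N– linkage → amide (the N is not an amine).
  CH(CH2SH): pendant –CH2SH → thiol.
  CH2NHCH2: C–N–C with sp³ carbons and no adjacent C=O → amine (secondary).
  CH(OCH3): pendant –OCH3: C–O–C with sp³ C, no adjacent C=O → ether.
  CONH2: –C(=O)NH2: carbonyl C bonded to C and to N → amide (the N is not a separate amine).
Amine appears at: CH2NHCH2, CH2NHCH2, CH(NH2), CH2NHCH2 → 4.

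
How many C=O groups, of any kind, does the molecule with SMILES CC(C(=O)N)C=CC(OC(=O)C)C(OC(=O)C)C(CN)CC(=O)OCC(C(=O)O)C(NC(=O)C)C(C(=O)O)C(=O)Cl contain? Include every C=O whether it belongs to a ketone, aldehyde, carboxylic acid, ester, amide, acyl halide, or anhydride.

8

CH(CONH2): amide, 1 C=O (running total 1).
CH(OCOCH3): ester, 1 C=O (running total 2).
CH(OCOCH3): ester, 1 C=O (running total 3).
CH2COOCH2: ester, 1 C=O (running total 4).
CH(COOH): carboxylic acid, 1 C=O (running total 5).
CH(NHCOCH3): amide, 1 C=O (running total 6).
CH(COOH): carboxylic acid, 1 C=O (running total 7).
COCl: acyl halide, 1 C=O (running total 8).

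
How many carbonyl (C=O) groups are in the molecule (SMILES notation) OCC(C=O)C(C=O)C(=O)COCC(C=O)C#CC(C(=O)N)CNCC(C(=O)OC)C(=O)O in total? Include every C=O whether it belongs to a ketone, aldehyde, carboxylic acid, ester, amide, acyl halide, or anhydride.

CH(CHO): aldehyde, 1 C=O (running total 1).
CH(CHO): aldehyde, 1 C=O (running total 2).
CO: ketone, 1 C=O (running total 3).
CH(CHO): aldehyde, 1 C=O (running total 4).
CH(CONH2): amide, 1 C=O (running total 5).
CH(COOCH3): ester, 1 C=O (running total 6).
COOH: carboxylic acid, 1 C=O (running total 7).

7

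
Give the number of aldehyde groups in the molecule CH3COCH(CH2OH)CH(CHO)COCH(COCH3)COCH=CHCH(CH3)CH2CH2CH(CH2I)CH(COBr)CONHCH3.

Reading the structure from left to right:
  CO: –C(=O)– with carbon on both sides → ketone.
  CH(CH2OH): pendant –CH2OH on an sp³ backbone C → alcohol.
  CH(CHO): pendant –CHO: carbonyl C bonded to C and H → aldehyde.
  CO: –C(=O)– with carbon on both sides → ketone.
  CH(COCH3): pendant –COCH3: carbonyl C bonded to two carbons → ketone.
  CO: –C(=O)– with carbon on both sides → ketone.
  CH=CH: C=C double bond → alkene.
  CH(CH2I): pendant –CH2X: halogen on sp³ carbon → alkyl halide.
  CH(COBr): pendant –C(=O)X: carbonyl C bonded to C and halogen → acyl halide.
  CONHCH3: –C(=O)NHCH3: carbonyl C bonded to C and to N → amide (the N is not an amine).
Aldehyde appears at: CH(CHO) → 1.

1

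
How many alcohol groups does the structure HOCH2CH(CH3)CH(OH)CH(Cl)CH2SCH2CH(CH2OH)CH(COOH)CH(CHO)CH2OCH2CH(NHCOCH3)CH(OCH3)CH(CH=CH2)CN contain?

3

HO– on an sp³ carbon → alcohol.
–OH on an sp³ carbon → alcohol (secondary).
halogen on an sp³ carbon → alkyl halide.
C–S–C linkage → sulfide (thioether).
pendant –CH2OH on an sp³ backbone C → alcohol.
pendant –COOH: carbonyl C bonded to C and –OH → carboxylic acid.
pendant –CHO: carbonyl C bonded to C and H → aldehyde.
C–O–C with sp³ carbons on both sides and no adjacent C=O → ether.
pendant –NHC(=O)CH3: N bonded to a carbonyl → amide (not amine).
pendant –OCH3: C–O–C with sp³ C, no adjacent C=O → ether.
pendant –CH=CH2: C=C double bond → alkene.
–C≡N: carbon triple-bonded to nitrogen → nitrile.
Alcohol appears at: HOCH2, CH(OH), CH(CH2OH) → 3.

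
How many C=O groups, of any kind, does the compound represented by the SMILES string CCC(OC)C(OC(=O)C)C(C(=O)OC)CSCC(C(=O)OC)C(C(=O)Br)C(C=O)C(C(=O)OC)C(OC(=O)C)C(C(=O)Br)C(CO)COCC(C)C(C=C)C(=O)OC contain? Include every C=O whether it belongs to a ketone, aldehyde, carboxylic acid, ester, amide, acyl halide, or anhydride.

CH(OCOCH3): ester, 1 C=O (running total 1).
CH(COOCH3): ester, 1 C=O (running total 2).
CH(COOCH3): ester, 1 C=O (running total 3).
CH(COBr): acyl halide, 1 C=O (running total 4).
CH(CHO): aldehyde, 1 C=O (running total 5).
CH(COOCH3): ester, 1 C=O (running total 6).
CH(OCOCH3): ester, 1 C=O (running total 7).
CH(COBr): acyl halide, 1 C=O (running total 8).
COOCH3: ester, 1 C=O (running total 9).

9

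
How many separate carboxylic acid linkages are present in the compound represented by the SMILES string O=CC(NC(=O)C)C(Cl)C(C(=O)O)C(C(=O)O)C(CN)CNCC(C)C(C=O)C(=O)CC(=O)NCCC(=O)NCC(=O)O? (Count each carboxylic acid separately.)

3

Taking each segment in turn:
  OHC: terminal –CHO: carbonyl C bonded to H and C → aldehyde.
  CH(NHCOCH3): pendant –NHC(=O)CH3: N bonded to a carbonyl → amide (not amine).
  CH(Cl): halogen on an sp³ carbon → alkyl halide.
  CH(COOH): pendant –COOH: carbonyl C bonded to C and –OH → carboxylic acid.
  CH(COOH): pendant –COOH: carbonyl C bonded to C and –OH → carboxylic acid.
  CH(CH2NH2): pendant –CH2NH2: N on sp³ C, no adjacent C=O → amine.
  CH2NHCH2: C–N–C with sp³ carbons and no adjacent C=O → amine (secondary).
  CH(CHO): pendant –CHO: carbonyl C bonded to C and H → aldehyde.
  CO: –C(=O)– with carbon on both sides → ketone.
  CH2CONHCH2: –C(=O)–N– linkage → amide (the N is not an amine).
  CH2CONHCH2: –C(=O)–N– linkage → amide (the N is not an amine).
  COOH: –COOH: carbonyl C bonded to –OH and C → carboxylic acid (the –OH is not a separate alcohol).
Carboxylic acid appears at: CH(COOH), CH(COOH), COOH → 3.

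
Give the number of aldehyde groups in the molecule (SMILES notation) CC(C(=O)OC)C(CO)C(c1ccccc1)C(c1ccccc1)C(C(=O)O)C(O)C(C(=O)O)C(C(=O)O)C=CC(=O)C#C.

pendant –COOCH3: carbonyl C bonded to C and –OCH3 → ester.
pendant –CH2OH on an sp³ backbone C → alcohol.
pendant –C6H5: benzene ring → arene.
pendant –C6H5: benzene ring → arene.
pendant –COOH: carbonyl C bonded to C and –OH → carboxylic acid.
–OH on an sp³ carbon → alcohol (secondary).
pendant –COOH: carbonyl C bonded to C and –OH → carboxylic acid.
pendant –COOH: carbonyl C bonded to C and –OH → carboxylic acid.
C=C double bond → alkene.
–C(=O)– with carbon on both sides → ketone.
C≡C triple bond → alkyne.
No segment is a aldehyde: CH(COOCH3) is ester, not aldehyde; CH(COOH) is carboxylic acid, not aldehyde; CH(COOH) is carboxylic acid, not aldehyde. → 0.

0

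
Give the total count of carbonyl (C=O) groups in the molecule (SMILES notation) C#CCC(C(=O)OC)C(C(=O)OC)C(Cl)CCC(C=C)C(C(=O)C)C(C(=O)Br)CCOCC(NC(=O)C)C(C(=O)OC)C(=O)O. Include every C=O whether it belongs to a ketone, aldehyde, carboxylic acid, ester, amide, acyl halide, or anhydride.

CH(COOCH3): ester, 1 C=O (running total 1).
CH(COOCH3): ester, 1 C=O (running total 2).
CH(COCH3): ketone, 1 C=O (running total 3).
CH(COBr): acyl halide, 1 C=O (running total 4).
CH(NHCOCH3): amide, 1 C=O (running total 5).
CH(COOCH3): ester, 1 C=O (running total 6).
COOH: carboxylic acid, 1 C=O (running total 7).

7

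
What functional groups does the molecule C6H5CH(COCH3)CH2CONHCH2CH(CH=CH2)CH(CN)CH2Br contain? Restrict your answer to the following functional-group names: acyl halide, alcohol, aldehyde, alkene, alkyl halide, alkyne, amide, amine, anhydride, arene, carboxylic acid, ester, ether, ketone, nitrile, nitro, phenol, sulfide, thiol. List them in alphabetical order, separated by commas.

C6H5– phenyl ring → arene.
pendant –COCH3: carbonyl C bonded to two carbons → ketone.
–C(=O)–N– linkage → amide (the N is not an amine).
pendant –CH=CH2: C=C double bond → alkene.
pendant –C≡N: nitrile.
halogen on an sp³ carbon → alkyl halide.

alkene, alkyl halide, amide, arene, ketone, nitrile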